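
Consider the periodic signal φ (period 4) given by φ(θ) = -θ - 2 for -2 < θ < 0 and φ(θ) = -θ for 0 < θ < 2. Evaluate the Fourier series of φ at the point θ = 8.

-1

θ = 8 differs from θ = 0 by 2 full period(s), and the series is 4-periodic.
At θ = 0 the one-sided limits are φ(0^-) = -2 and φ(0^+) = 0.
By Dirichlet's theorem the series converges to their average, [(-2) + (0)]/2 = -1.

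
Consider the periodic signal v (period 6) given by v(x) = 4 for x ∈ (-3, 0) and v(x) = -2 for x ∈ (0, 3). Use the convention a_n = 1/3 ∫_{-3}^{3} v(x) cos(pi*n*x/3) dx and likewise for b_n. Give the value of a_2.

0

a_2 = 1/3 ∫_{-3}^{3} v(x) cos(2*pi*x/3) dx.
Split the integral at the breakpoints.
Directly, an antiderivative of (4) cos(2*pi*x/3) is 6*sin(2*pi*x/3)/pi; evaluating from -3 to 0: ∫_{-3}^{0} (4) cos(2*pi*x/3) dx = (0) - (0) = 0.
Directly, an antiderivative of (-2) cos(2*pi*x/3) is -3*sin(2*pi*x/3)/pi; evaluating from 0 to 3: ∫_{0}^{3} (-2) cos(2*pi*x/3) dx = (0) - (0) = 0.
Summing the pieces and multiplying by (1/3) gives a_2 = 0.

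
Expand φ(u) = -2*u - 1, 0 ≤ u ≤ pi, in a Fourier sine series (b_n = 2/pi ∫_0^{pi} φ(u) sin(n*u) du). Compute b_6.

2/3

b_6 = 2/pi ∫_0^{pi} (-2*u - 1) sin(6*u) du.
Integrating by parts (boundary term plus one more integral), an antiderivative of (-2*u - 1) sin(6*u) is u*cos(6*u)/3 - sin(6*u)/18 + cos(6*u)/6; evaluating from 0 to pi: ∫_{0}^{pi} (-2*u - 1) sin(6*u) du = (1/6 + pi/3) - (1/6) = pi/3.
Hence b_6 = (2/pi)·(pi/3) = 2/3.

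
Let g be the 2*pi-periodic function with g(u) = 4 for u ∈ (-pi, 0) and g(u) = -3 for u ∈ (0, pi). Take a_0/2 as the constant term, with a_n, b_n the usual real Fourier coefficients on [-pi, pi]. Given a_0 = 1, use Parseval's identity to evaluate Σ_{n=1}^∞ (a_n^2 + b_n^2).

49/2

Parseval: a_0^2/2 + Σ_{n≥1} (a_n^2+b_n^2) = 1/pi ∫_{-pi}^{pi} g(u)^2 du = 25.
Subtract a_0^2/2 = 1/2: Σ (a_n^2+b_n^2) = 49/2.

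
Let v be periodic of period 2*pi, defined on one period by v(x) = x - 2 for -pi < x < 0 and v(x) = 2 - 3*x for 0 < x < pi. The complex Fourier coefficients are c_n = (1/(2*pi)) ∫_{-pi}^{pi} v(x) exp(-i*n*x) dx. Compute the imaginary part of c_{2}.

Since v is real-valued, Im(c_{2}) = -(1/(2*pi)) ∫_{-pi}^{pi} v(x) sin(2*x) dx = -b_{2}/2.
Split the integral at the breakpoints.
Integrating by parts (boundary term plus one more integral), an antiderivative of (x - 2) sin(2*x) is -x*cos(2*x)/2 + sin(2*x)/4 + cos(2*x); evaluating from -pi to 0: ∫_{-pi}^{0} (x - 2) sin(2*x) dx = (1) - (1 + pi/2) = -pi/2.
Integrating by parts (boundary term plus one more integral), an antiderivative of (2 - 3*x) sin(2*x) is 3*x*cos(2*x)/2 - 3*sin(2*x)/4 - cos(2*x); evaluating from 0 to pi: ∫_{0}^{pi} (2 - 3*x) sin(2*x) dx = (-1 + 3*pi/2) - (-1) = 3*pi/2.
So ∫_{-pi}^{pi} v(x) sin(2*x) dx = pi.
Hence Im(c_{2}) = (-1/(2*pi))·(pi) = -1/2.

-1/2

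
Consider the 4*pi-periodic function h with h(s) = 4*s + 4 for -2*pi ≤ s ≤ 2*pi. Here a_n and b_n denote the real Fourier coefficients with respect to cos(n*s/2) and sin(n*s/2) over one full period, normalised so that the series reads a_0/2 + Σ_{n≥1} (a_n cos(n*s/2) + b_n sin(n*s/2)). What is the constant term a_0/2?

a_0 = (1/(2*pi)) ∫_{-2*pi}^{2*pi} h(s) ds = (1/(2*pi)) · (16*pi) = 8.
So the constant term a_0/2 = 4.

4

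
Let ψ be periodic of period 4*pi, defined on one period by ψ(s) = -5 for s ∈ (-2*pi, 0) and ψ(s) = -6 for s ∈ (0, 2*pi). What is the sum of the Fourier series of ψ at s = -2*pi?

-11/2

At s = -2*pi the one-sided limits are ψ(-2*pi^-) = -6 and ψ(-2*pi^+) = -5.
By Dirichlet's theorem the series converges to their average, [(-6) + (-5)]/2 = -11/2.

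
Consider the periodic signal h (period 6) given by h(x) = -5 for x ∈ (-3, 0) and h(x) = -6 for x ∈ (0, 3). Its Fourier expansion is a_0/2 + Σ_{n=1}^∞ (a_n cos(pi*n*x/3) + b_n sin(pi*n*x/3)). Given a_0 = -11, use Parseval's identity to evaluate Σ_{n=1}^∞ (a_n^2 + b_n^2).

Parseval: a_0^2/2 + Σ_{n≥1} (a_n^2+b_n^2) = 1/3 ∫_{-3}^{3} h(x)^2 dx = 61.
Subtract a_0^2/2 = 121/2: Σ (a_n^2+b_n^2) = 1/2.

1/2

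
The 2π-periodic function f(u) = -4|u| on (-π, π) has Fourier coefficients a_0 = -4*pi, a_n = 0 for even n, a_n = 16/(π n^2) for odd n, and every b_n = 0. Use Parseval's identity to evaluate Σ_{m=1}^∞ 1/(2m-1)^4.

pi**4/96

Parseval: a_0^2/2 + Σ a_n^2 = (1/π) ∫_{-π}^{π} f(u)^2 du = 32*pi**2/3.
Subtract a_0^2/2 = 8*pi**2: Σ a_n^2 = 8*pi**2/3.
Only odd n contribute, with a_n^2 = 256/(π^2 n^4), so Σ_{m≥1} 1/(2m-1)^4 = π^2·(8*pi**2/3)/256 = pi**4/96.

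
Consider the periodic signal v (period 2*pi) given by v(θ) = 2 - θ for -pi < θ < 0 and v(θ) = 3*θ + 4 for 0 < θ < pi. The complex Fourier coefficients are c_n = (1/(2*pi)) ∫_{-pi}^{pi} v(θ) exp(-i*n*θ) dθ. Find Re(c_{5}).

Since v is real-valued, Re(c_{5}) = (1/(2*pi)) ∫_{-pi}^{pi} v(θ) cos(5*θ) dθ = a_{5}/2.
Split the integral at the breakpoints.
Integrating by parts (boundary term plus one more integral), an antiderivative of (2 - θ) cos(5*θ) is -θ*sin(5*θ)/5 + 2*sin(5*θ)/5 - cos(5*θ)/25; evaluating from -pi to 0: ∫_{-pi}^{0} (2 - θ) cos(5*θ) dθ = (-1/25) - (1/25) = -2/25.
Integrating by parts (boundary term plus one more integral), an antiderivative of (3*θ + 4) cos(5*θ) is 3*θ*sin(5*θ)/5 + 4*sin(5*θ)/5 + 3*cos(5*θ)/25; evaluating from 0 to pi: ∫_{0}^{pi} (3*θ + 4) cos(5*θ) dθ = (-3/25) - (3/25) = -6/25.
So ∫_{-pi}^{pi} v(θ) cos(5*θ) dθ = -8/25.
Hence Re(c_{5}) = (1/(2*pi))·(-8/25) = -4/(25*pi).

-4/(25*pi)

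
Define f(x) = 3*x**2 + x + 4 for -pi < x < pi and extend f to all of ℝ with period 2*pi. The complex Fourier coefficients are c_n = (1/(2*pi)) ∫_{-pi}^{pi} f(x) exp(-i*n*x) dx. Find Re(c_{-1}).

-6

Since f is real-valued, Re(c_{-1}) = (1/(2*pi)) ∫_{-pi}^{pi} f(x) cos(-x) dx = a_{1}/2.
Integrating by parts twice (tabular method), an antiderivative of (3*x**2 + x + 4) cos(-x) is 3*x**2*sin(x) + x*sin(x) + 6*x*cos(x) - 2*sin(x) + cos(x); evaluating from -pi to pi: ∫_{-pi}^{pi} (3*x**2 + x + 4) cos(-x) dx = (-6*pi - 1) - (-1 + 6*pi) = -12*pi.
Hence Re(c_{-1}) = (1/(2*pi))·(-12*pi) = -6.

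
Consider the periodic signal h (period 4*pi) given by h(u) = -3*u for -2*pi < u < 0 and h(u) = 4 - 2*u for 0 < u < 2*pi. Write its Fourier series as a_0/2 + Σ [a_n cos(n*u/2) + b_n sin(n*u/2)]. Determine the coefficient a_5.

a_5 = (1/(2*pi)) ∫_{-2*pi}^{2*pi} h(u) cos(5*u/2) du.
Split the integral at the breakpoints.
Integrating by parts (boundary term plus one more integral), an antiderivative of (-3*u) cos(5*u/2) is -6*u*sin(5*u/2)/5 - 12*cos(5*u/2)/25; evaluating from -2*pi to 0: ∫_{-2*pi}^{0} (-3*u) cos(5*u/2) du = (-12/25) - (12/25) = -24/25.
Integrating by parts (boundary term plus one more integral), an antiderivative of (4 - 2*u) cos(5*u/2) is -4*u*sin(5*u/2)/5 + 8*sin(5*u/2)/5 - 8*cos(5*u/2)/25; evaluating from 0 to 2*pi: ∫_{0}^{2*pi} (4 - 2*u) cos(5*u/2) du = (8/25) - (-8/25) = 16/25.
Summing the pieces and multiplying by (1/(2*pi)) gives a_5 = -4/(25*pi).

-4/(25*pi)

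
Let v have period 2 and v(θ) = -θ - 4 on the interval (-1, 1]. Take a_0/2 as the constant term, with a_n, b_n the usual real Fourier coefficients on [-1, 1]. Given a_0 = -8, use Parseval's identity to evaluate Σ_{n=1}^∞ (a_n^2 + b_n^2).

2/3

Parseval: a_0^2/2 + Σ_{n≥1} (a_n^2+b_n^2) = ∫_{-1}^{1} v(θ)^2 dθ = 98/3.
Subtract a_0^2/2 = 32: Σ (a_n^2+b_n^2) = 2/3.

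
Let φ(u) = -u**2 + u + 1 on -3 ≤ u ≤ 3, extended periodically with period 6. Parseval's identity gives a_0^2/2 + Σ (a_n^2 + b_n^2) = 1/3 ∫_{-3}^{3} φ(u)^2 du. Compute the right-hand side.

1/3 ∫_{-3}^{3} φ(u)^2 du = 1/3 · (426/5) = 142/5.

142/5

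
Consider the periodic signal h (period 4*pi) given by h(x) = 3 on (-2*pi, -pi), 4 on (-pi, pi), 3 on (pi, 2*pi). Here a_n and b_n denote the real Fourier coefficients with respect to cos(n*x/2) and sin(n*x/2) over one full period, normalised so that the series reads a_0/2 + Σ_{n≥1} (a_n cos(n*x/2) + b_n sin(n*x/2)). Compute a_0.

7

a_0 = (1/(2*pi)) ∫_{-2*pi}^{2*pi} h(x) dx = (1/(2*pi)) · (14*pi) = 7.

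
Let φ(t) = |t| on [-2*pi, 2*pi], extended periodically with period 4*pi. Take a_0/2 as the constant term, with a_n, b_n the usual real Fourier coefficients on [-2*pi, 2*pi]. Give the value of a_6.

a_6 = (1/(2*pi)) ∫_{-2*pi}^{2*pi} φ(t) cos(3*t) dt.
φ is even and cos(3*t) is even, so the integrand is even and a_6 = 1/pi ∫_0^{2*pi} φ(t) cos(3*t) dt.
Integrating by parts (boundary term plus one more integral), an antiderivative of (t) cos(3*t) is t*sin(3*t)/3 + cos(3*t)/9; evaluating from 0 to 2*pi: ∫_{0}^{2*pi} (t) cos(3*t) dt = (1/9) - (1/9) = 0.
Hence a_6 = (1/pi)·(0) = 0.

0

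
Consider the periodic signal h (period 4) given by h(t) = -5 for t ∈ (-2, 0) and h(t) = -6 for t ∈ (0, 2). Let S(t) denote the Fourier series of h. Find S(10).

t = 10 differs from t = 2 by 2 full period(s), and the series is 4-periodic.
At t = 2 the one-sided limits are h(2^-) = -6 and h(2^+) = -5.
By Dirichlet's theorem the series converges to their average, [(-6) + (-5)]/2 = -11/2.

-11/2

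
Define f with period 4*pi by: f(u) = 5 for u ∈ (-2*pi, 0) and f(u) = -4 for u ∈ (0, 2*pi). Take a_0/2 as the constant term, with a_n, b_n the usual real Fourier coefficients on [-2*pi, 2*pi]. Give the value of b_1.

b_1 = (1/(2*pi)) ∫_{-2*pi}^{2*pi} f(u) sin(u/2) du.
Split the integral at the breakpoints.
Directly, an antiderivative of (5) sin(u/2) is -10*cos(u/2); evaluating from -2*pi to 0: ∫_{-2*pi}^{0} (5) sin(u/2) du = (-10) - (10) = -20.
Directly, an antiderivative of (-4) sin(u/2) is 8*cos(u/2); evaluating from 0 to 2*pi: ∫_{0}^{2*pi} (-4) sin(u/2) du = (-8) - (8) = -16.
Summing the pieces and multiplying by (1/(2*pi)) gives b_1 = -18/pi.

-18/pi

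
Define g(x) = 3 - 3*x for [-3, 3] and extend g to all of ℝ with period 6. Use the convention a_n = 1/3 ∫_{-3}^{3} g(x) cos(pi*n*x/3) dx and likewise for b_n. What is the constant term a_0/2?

a_0 = 1/3 ∫_{-3}^{3} g(x) dx = 1/3 · (18) = 6.
So the constant term a_0/2 = 3.

3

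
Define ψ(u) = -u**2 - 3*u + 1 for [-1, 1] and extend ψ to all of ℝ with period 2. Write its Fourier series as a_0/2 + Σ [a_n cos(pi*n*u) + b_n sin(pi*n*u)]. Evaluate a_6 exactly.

a_6 = ∫_{-1}^{1} ψ(u) cos(6*pi*u) du.
Integrating by parts twice (tabular method), an antiderivative of (-u**2 - 3*u + 1) cos(6*pi*u) is -u**2*sin(6*pi*u)/(6*pi) - u*sin(6*pi*u)/(2*pi) - u*cos(6*pi*u)/(18*pi**2) + sin(6*pi*u)/(108*pi**3) + sin(6*pi*u)/(6*pi) - cos(6*pi*u)/(12*pi**2); evaluating from -1 to 1: ∫_{-1}^{1} (-u**2 - 3*u + 1) cos(6*pi*u) du = (-5/(36*pi**2)) - (-1/(36*pi**2)) = -1/(9*pi**2).
Hence a_6 = -1/(9*pi**2).

-1/(9*pi**2)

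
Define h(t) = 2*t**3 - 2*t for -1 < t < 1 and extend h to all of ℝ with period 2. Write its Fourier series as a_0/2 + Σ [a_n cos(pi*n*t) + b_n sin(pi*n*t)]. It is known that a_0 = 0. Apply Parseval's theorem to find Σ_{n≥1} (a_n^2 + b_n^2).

64/105

Parseval: a_0^2/2 + Σ_{n≥1} (a_n^2+b_n^2) = ∫_{-1}^{1} h(t)^2 dt = 64/105.
Subtract a_0^2/2 = 0: Σ (a_n^2+b_n^2) = 64/105.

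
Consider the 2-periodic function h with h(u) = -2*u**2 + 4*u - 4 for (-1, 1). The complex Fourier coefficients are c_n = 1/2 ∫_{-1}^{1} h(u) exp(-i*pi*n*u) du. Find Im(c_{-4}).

-1/pi

Since h is real-valued, Im(c_{-4}) = -1/2 ∫_{-1}^{1} h(u) sin(-4*pi*u) du = b_{4}/2.
Integrating by parts twice (tabular method), an antiderivative of (-2*u**2 + 4*u - 4) sin(-4*pi*u) is -u**2*cos(4*pi*u)/(2*pi) + u*sin(4*pi*u)/(4*pi**2) + u*cos(4*pi*u)/pi - sin(4*pi*u)/(4*pi**2) - cos(4*pi*u)/pi + cos(4*pi*u)/(16*pi**3); evaluating from -1 to 1: ∫_{-1}^{1} (-2*u**2 + 4*u - 4) sin(-4*pi*u) du = ((1 - 8*pi**2)/(16*pi**3)) - ((1 - 40*pi**2)/(16*pi**3)) = 2/pi.
Hence Im(c_{-4}) = (-1/2)·(2/pi) = -1/pi.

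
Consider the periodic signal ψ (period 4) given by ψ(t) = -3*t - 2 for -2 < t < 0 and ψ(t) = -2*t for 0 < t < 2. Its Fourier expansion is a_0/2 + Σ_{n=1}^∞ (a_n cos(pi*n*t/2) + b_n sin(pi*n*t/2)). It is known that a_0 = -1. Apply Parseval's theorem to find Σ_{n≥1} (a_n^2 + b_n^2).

Parseval: a_0^2/2 + Σ_{n≥1} (a_n^2+b_n^2) = 1/2 ∫_{-2}^{2} ψ(t)^2 dt = 28/3.
Subtract a_0^2/2 = 1/2: Σ (a_n^2+b_n^2) = 53/6.

53/6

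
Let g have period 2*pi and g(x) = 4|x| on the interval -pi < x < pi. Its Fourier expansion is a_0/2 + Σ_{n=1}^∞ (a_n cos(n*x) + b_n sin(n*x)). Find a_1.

-16/pi

a_1 = 1/pi ∫_{-pi}^{pi} g(x) cos(x) dx.
g is even and cos(x) is even, so the integrand is even and a_1 = 2/pi ∫_0^{pi} g(x) cos(x) dx.
Integrating by parts (boundary term plus one more integral), an antiderivative of (4*x) cos(x) is 4*x*sin(x) + 4*cos(x); evaluating from 0 to pi: ∫_{0}^{pi} (4*x) cos(x) dx = (-4) - (4) = -8.
Hence a_1 = (2/pi)·(-8) = -16/pi.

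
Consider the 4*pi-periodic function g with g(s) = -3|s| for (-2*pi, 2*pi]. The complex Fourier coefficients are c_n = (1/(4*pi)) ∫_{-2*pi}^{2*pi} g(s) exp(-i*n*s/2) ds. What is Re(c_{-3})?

4/(3*pi)

Since g is real-valued, Re(c_{-3}) = (1/(4*pi)) ∫_{-2*pi}^{2*pi} g(s) cos(-3*s/2) ds = a_{3}/2.
g is even and cos(-3*s/2) is even, so the integrand is even: ∫_{-2*pi}^{2*pi} g(s) cos(-3*s/2) ds = 2∫_0^{2*pi} g(s) cos(-3*s/2) ds.
Integrating by parts (boundary term plus one more integral), an antiderivative of (-3*s) cos(-3*s/2) is -2*s*sin(3*s/2) - 4*cos(3*s/2)/3; evaluating from 0 to 2*pi: ∫_{0}^{2*pi} (-3*s) cos(-3*s/2) ds = (4/3) - (-4/3) = 8/3.
So ∫_{-2*pi}^{2*pi} g(s) cos(-3*s/2) ds = 16/3.
Hence Re(c_{-3}) = (1/(4*pi))·(16/3) = 4/(3*pi).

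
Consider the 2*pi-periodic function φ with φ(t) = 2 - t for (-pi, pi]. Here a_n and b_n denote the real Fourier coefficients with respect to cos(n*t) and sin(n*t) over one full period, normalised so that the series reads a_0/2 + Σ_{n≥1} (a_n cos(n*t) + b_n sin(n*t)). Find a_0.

4

a_0 = 1/pi ∫_{-pi}^{pi} φ(t) dt = 1/pi · (4*pi) = 4.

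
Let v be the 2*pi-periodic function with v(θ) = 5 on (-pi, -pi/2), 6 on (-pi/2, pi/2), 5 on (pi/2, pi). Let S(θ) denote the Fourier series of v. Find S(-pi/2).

At θ = -pi/2 the one-sided limits are v(-pi/2^-) = 5 and v(-pi/2^+) = 6.
By Dirichlet's theorem the series converges to their average, [(5) + (6)]/2 = 11/2.

11/2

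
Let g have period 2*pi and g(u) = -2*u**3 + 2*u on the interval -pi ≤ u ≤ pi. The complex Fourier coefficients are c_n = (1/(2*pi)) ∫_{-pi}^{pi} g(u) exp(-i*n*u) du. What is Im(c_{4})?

11/16 - pi**2/2

Since g is real-valued, Im(c_{4}) = -(1/(2*pi)) ∫_{-pi}^{pi} g(u) sin(4*u) du = -b_{4}/2.
g is odd and sin(4*u) is odd, so the integrand is even: ∫_{-pi}^{pi} g(u) sin(4*u) du = 2∫_0^{pi} g(u) sin(4*u) du.
Integrating by parts three times (tabular method), an antiderivative of (-2*u**3 + 2*u) sin(4*u) is u**3*cos(4*u)/2 - 3*u**2*sin(4*u)/8 - 11*u*cos(4*u)/16 + 11*sin(4*u)/64; evaluating from 0 to pi: ∫_{0}^{pi} (-2*u**3 + 2*u) sin(4*u) du = (pi*(-11 + 8*pi**2)/16) - (0) = pi*(-11 + 8*pi**2)/16.
So ∫_{-pi}^{pi} g(u) sin(4*u) du = pi*(-11/8 + pi**2).
Hence Im(c_{4}) = (-1/(2*pi))·(pi*(-11/8 + pi**2)) = 11/16 - pi**2/2.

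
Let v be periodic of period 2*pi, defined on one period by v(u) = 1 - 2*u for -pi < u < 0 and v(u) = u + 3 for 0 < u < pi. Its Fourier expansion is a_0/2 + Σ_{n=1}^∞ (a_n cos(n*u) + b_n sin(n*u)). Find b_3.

b_3 = 1/pi ∫_{-pi}^{pi} v(u) sin(3*u) du.
Split the integral at the breakpoints.
Integrating by parts (boundary term plus one more integral), an antiderivative of (1 - 2*u) sin(3*u) is 2*u*cos(3*u)/3 - 2*sin(3*u)/9 - cos(3*u)/3; evaluating from -pi to 0: ∫_{-pi}^{0} (1 - 2*u) sin(3*u) du = (-1/3) - (1/3 + 2*pi/3) = -2*pi/3 - 2/3.
Integrating by parts (boundary term plus one more integral), an antiderivative of (u + 3) sin(3*u) is -u*cos(3*u)/3 + sin(3*u)/9 - cos(3*u); evaluating from 0 to pi: ∫_{0}^{pi} (u + 3) sin(3*u) du = (1 + pi/3) - (-1) = pi/3 + 2.
Summing the pieces and multiplying by (1/pi) gives b_3 = (4 - pi)/(3*pi).

(4 - pi)/(3*pi)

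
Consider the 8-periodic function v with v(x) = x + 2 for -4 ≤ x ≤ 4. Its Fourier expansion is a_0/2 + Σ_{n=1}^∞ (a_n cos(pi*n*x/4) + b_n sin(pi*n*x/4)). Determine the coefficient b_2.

-4/pi

b_2 = 1/4 ∫_{-4}^{4} v(x) sin(pi*x/2) dx.
Integrating by parts (boundary term plus one more integral), an antiderivative of (x + 2) sin(pi*x/2) is -2*x*cos(pi*x/2)/pi + 4*sin(pi*x/2)/pi**2 - 4*cos(pi*x/2)/pi; evaluating from -4 to 4: ∫_{-4}^{4} (x + 2) sin(pi*x/2) dx = (-12/pi) - (4/pi) = -16/pi.
Hence b_2 = (1/4)·(-16/pi) = -4/pi.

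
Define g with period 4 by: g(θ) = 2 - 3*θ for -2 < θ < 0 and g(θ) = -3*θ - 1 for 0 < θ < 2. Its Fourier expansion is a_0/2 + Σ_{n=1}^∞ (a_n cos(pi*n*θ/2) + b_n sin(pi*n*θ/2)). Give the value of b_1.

-18/pi

b_1 = 1/2 ∫_{-2}^{2} g(θ) sin(pi*θ/2) dθ.
Split the integral at the breakpoints.
Integrating by parts (boundary term plus one more integral), an antiderivative of (2 - 3*θ) sin(pi*θ/2) is 6*θ*cos(pi*θ/2)/pi - 12*sin(pi*θ/2)/pi**2 - 4*cos(pi*θ/2)/pi; evaluating from -2 to 0: ∫_{-2}^{0} (2 - 3*θ) sin(pi*θ/2) dθ = (-4/pi) - (16/pi) = -20/pi.
Integrating by parts (boundary term plus one more integral), an antiderivative of (-3*θ - 1) sin(pi*θ/2) is 6*θ*cos(pi*θ/2)/pi - 12*sin(pi*θ/2)/pi**2 + 2*cos(pi*θ/2)/pi; evaluating from 0 to 2: ∫_{0}^{2} (-3*θ - 1) sin(pi*θ/2) dθ = (-14/pi) - (2/pi) = -16/pi.
Summing the pieces and multiplying by (1/2) gives b_1 = -18/pi.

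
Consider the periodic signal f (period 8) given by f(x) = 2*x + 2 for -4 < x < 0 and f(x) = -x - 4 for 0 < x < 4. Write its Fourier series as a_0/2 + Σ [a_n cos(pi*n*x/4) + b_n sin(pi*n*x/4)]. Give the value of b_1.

b_1 = 1/4 ∫_{-4}^{4} f(x) sin(pi*x/4) dx.
Split the integral at the breakpoints.
Integrating by parts (boundary term plus one more integral), an antiderivative of (2*x + 2) sin(pi*x/4) is -8*x*cos(pi*x/4)/pi + 32*sin(pi*x/4)/pi**2 - 8*cos(pi*x/4)/pi; evaluating from -4 to 0: ∫_{-4}^{0} (2*x + 2) sin(pi*x/4) dx = (-8/pi) - (-24/pi) = 16/pi.
Integrating by parts (boundary term plus one more integral), an antiderivative of (-x - 4) sin(pi*x/4) is 4*x*cos(pi*x/4)/pi - 16*sin(pi*x/4)/pi**2 + 16*cos(pi*x/4)/pi; evaluating from 0 to 4: ∫_{0}^{4} (-x - 4) sin(pi*x/4) dx = (-32/pi) - (16/pi) = -48/pi.
Summing the pieces and multiplying by (1/4) gives b_1 = -8/pi.

-8/pi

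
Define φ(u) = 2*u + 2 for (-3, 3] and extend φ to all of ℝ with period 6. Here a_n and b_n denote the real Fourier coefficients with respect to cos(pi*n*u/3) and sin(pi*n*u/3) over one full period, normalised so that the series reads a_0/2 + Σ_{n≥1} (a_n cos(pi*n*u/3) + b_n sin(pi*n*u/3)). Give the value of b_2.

b_2 = 1/3 ∫_{-3}^{3} φ(u) sin(2*pi*u/3) du.
Integrating by parts (boundary term plus one more integral), an antiderivative of (2*u + 2) sin(2*pi*u/3) is -3*u*cos(2*pi*u/3)/pi + 9*sin(2*pi*u/3)/(2*pi**2) - 3*cos(2*pi*u/3)/pi; evaluating from -3 to 3: ∫_{-3}^{3} (2*u + 2) sin(2*pi*u/3) du = (-12/pi) - (6/pi) = -18/pi.
Hence b_2 = (1/3)·(-18/pi) = -6/pi.

-6/pi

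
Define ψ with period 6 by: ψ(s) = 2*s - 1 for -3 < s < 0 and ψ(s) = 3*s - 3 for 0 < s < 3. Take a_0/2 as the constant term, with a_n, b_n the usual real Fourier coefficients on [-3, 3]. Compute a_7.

-6/(49*pi**2)

a_7 = 1/3 ∫_{-3}^{3} ψ(s) cos(7*pi*s/3) ds.
Split the integral at the breakpoints.
Integrating by parts (boundary term plus one more integral), an antiderivative of (2*s - 1) cos(7*pi*s/3) is 6*s*sin(7*pi*s/3)/(7*pi) - 3*sin(7*pi*s/3)/(7*pi) + 18*cos(7*pi*s/3)/(49*pi**2); evaluating from -3 to 0: ∫_{-3}^{0} (2*s - 1) cos(7*pi*s/3) ds = (18/(49*pi**2)) - (-18/(49*pi**2)) = 36/(49*pi**2).
Integrating by parts (boundary term plus one more integral), an antiderivative of (3*s - 3) cos(7*pi*s/3) is 9*s*sin(7*pi*s/3)/(7*pi) - 9*sin(7*pi*s/3)/(7*pi) + 27*cos(7*pi*s/3)/(49*pi**2); evaluating from 0 to 3: ∫_{0}^{3} (3*s - 3) cos(7*pi*s/3) ds = (-27/(49*pi**2)) - (27/(49*pi**2)) = -54/(49*pi**2).
Summing the pieces and multiplying by (1/3) gives a_7 = -6/(49*pi**2).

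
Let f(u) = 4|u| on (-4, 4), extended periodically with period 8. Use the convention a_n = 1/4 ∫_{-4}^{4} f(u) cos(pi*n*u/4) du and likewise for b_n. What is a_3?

-64/(9*pi**2)

a_3 = 1/4 ∫_{-4}^{4} f(u) cos(3*pi*u/4) du.
f is even and cos(3*pi*u/4) is even, so the integrand is even and a_3 = 1/2 ∫_0^{4} f(u) cos(3*pi*u/4) du.
Integrating by parts (boundary term plus one more integral), an antiderivative of (4*u) cos(3*pi*u/4) is 16*u*sin(3*pi*u/4)/(3*pi) + 64*cos(3*pi*u/4)/(9*pi**2); evaluating from 0 to 4: ∫_{0}^{4} (4*u) cos(3*pi*u/4) du = (-64/(9*pi**2)) - (64/(9*pi**2)) = -128/(9*pi**2).
Hence a_3 = (1/2)·(-128/(9*pi**2)) = -64/(9*pi**2).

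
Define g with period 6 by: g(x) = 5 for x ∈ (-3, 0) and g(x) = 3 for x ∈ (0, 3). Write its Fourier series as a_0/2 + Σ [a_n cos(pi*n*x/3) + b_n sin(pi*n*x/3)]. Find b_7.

-4/(7*pi)

b_7 = 1/3 ∫_{-3}^{3} g(x) sin(7*pi*x/3) dx.
Split the integral at the breakpoints.
Directly, an antiderivative of (5) sin(7*pi*x/3) is -15*cos(7*pi*x/3)/(7*pi); evaluating from -3 to 0: ∫_{-3}^{0} (5) sin(7*pi*x/3) dx = (-15/(7*pi)) - (15/(7*pi)) = -30/(7*pi).
Directly, an antiderivative of (3) sin(7*pi*x/3) is -9*cos(7*pi*x/3)/(7*pi); evaluating from 0 to 3: ∫_{0}^{3} (3) sin(7*pi*x/3) dx = (9/(7*pi)) - (-9/(7*pi)) = 18/(7*pi).
Summing the pieces and multiplying by (1/3) gives b_7 = -4/(7*pi).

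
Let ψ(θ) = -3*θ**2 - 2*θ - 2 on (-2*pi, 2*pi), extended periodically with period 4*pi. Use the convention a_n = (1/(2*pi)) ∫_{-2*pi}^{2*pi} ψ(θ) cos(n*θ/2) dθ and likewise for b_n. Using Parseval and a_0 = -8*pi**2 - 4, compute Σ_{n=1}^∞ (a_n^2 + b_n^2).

32*pi**2*(5 + 12*pi**2)/15

Parseval: a_0^2/2 + Σ_{n≥1} (a_n^2+b_n^2) = (1/(2*pi)) ∫_{-2*pi}^{2*pi} ψ(θ)^2 dθ = 8 + 128*pi**2/3 + 288*pi**4/5.
Subtract a_0^2/2 = 8*(1 + 2*pi**2)**2: Σ (a_n^2+b_n^2) = 32*pi**2*(5 + 12*pi**2)/15.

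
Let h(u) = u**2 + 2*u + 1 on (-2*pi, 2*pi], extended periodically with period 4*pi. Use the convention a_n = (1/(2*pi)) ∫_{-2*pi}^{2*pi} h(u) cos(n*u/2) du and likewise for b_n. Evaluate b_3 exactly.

8/3

b_3 = (1/(2*pi)) ∫_{-2*pi}^{2*pi} h(u) sin(3*u/2) du.
Integrating by parts twice (tabular method), an antiderivative of (u**2 + 2*u + 1) sin(3*u/2) is -2*u**2*cos(3*u/2)/3 + 8*u*sin(3*u/2)/9 - 4*u*cos(3*u/2)/3 + 8*sin(3*u/2)/9 - 2*cos(3*u/2)/27; evaluating from -2*pi to 2*pi: ∫_{-2*pi}^{2*pi} (u**2 + 2*u + 1) sin(3*u/2) du = (2/27 + 8*pi/3 + 8*pi**2/3) - (-8*pi/3 + 2/27 + 8*pi**2/3) = 16*pi/3.
Hence b_3 = (1/(2*pi))·(16*pi/3) = 8/3.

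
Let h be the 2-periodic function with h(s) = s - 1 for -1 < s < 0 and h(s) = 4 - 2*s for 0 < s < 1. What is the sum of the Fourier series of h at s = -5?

s = -5 differs from s = -1 by -2 full period(s), and the series is 2-periodic.
At s = -1 the one-sided limits are h(-1^-) = 2 and h(-1^+) = -2.
By Dirichlet's theorem the series converges to their average, [(2) + (-2)]/2 = 0.

0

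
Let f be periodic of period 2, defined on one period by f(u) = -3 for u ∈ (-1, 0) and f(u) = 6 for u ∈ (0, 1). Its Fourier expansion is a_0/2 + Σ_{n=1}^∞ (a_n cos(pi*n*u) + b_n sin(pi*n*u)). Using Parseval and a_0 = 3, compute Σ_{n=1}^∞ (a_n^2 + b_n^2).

Parseval: a_0^2/2 + Σ_{n≥1} (a_n^2+b_n^2) = ∫_{-1}^{1} f(u)^2 du = 45.
Subtract a_0^2/2 = 9/2: Σ (a_n^2+b_n^2) = 81/2.

81/2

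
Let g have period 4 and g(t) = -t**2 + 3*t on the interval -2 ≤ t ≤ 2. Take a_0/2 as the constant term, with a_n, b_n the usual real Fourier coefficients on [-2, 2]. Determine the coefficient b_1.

12/pi

b_1 = 1/2 ∫_{-2}^{2} g(t) sin(pi*t/2) dt.
Integrating by parts twice (tabular method), an antiderivative of (-t**2 + 3*t) sin(pi*t/2) is 2*t**2*cos(pi*t/2)/pi - 8*t*sin(pi*t/2)/pi**2 - 6*t*cos(pi*t/2)/pi + 12*sin(pi*t/2)/pi**2 - 16*cos(pi*t/2)/pi**3; evaluating from -2 to 2: ∫_{-2}^{2} (-t**2 + 3*t) sin(pi*t/2) dt = (16/pi**3 + 4/pi) - (-20/pi + 16/pi**3) = 24/pi.
Hence b_1 = (1/2)·(24/pi) = 12/pi.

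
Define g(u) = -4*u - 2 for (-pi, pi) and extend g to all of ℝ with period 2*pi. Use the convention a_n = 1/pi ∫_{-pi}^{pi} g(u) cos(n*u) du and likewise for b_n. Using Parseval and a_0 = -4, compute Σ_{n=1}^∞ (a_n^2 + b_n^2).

32*pi**2/3

Parseval: a_0^2/2 + Σ_{n≥1} (a_n^2+b_n^2) = 1/pi ∫_{-pi}^{pi} g(u)^2 du = 8 + 32*pi**2/3.
Subtract a_0^2/2 = 8: Σ (a_n^2+b_n^2) = 32*pi**2/3.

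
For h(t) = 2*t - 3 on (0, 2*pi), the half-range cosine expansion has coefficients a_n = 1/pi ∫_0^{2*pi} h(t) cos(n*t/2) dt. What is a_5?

-16/(25*pi)

a_5 = 1/pi ∫_0^{2*pi} (2*t - 3) cos(5*t/2) dt.
Integrating by parts (boundary term plus one more integral), an antiderivative of (2*t - 3) cos(5*t/2) is 4*t*sin(5*t/2)/5 - 6*sin(5*t/2)/5 + 8*cos(5*t/2)/25; evaluating from 0 to 2*pi: ∫_{0}^{2*pi} (2*t - 3) cos(5*t/2) dt = (-8/25) - (8/25) = -16/25.
Hence a_5 = (1/pi)·(-16/25) = -16/(25*pi).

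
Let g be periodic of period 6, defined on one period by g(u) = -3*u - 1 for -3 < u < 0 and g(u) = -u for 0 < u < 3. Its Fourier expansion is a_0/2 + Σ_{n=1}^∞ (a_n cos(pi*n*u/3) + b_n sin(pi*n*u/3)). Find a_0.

2

a_0 = 1/3 ∫_{-3}^{3} g(u) du = 1/3 · (6) = 2.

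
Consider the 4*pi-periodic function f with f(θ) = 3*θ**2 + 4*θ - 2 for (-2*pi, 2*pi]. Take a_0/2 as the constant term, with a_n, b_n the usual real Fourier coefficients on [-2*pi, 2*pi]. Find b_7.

b_7 = (1/(2*pi)) ∫_{-2*pi}^{2*pi} f(θ) sin(7*θ/2) dθ.
Integrating by parts twice (tabular method), an antiderivative of (3*θ**2 + 4*θ - 2) sin(7*θ/2) is -6*θ**2*cos(7*θ/2)/7 + 24*θ*sin(7*θ/2)/49 - 8*θ*cos(7*θ/2)/7 + 16*sin(7*θ/2)/49 + 244*cos(7*θ/2)/343; evaluating from -2*pi to 2*pi: ∫_{-2*pi}^{2*pi} (3*θ**2 + 4*θ - 2) sin(7*θ/2) dθ = (-244/343 + 16*pi/7 + 24*pi**2/7) - (-16*pi/7 - 244/343 + 24*pi**2/7) = 32*pi/7.
Hence b_7 = (1/(2*pi))·(32*pi/7) = 16/7.

16/7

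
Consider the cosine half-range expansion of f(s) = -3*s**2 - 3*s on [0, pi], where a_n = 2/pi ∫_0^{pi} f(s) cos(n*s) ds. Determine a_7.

12*(1 + pi)/(49*pi)

a_7 = 2/pi ∫_0^{pi} (-3*s**2 - 3*s) cos(7*s) ds.
Integrating by parts twice (tabular method), an antiderivative of (-3*s**2 - 3*s) cos(7*s) is -3*s**2*sin(7*s)/7 - 3*s*sin(7*s)/7 - 6*s*cos(7*s)/49 + 6*sin(7*s)/343 - 3*cos(7*s)/49; evaluating from 0 to pi: ∫_{0}^{pi} (-3*s**2 - 3*s) cos(7*s) ds = (3/49 + 6*pi/49) - (-3/49) = 6/49 + 6*pi/49.
Hence a_7 = (2/pi)·(6/49 + 6*pi/49) = 12*(1 + pi)/(49*pi).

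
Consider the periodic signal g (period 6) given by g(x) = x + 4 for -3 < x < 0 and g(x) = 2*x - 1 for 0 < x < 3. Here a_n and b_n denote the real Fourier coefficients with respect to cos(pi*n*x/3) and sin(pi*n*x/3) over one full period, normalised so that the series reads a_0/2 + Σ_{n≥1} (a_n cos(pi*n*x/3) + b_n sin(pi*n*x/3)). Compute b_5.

b_5 = 1/3 ∫_{-3}^{3} g(x) sin(5*pi*x/3) dx.
Split the integral at the breakpoints.
Integrating by parts (boundary term plus one more integral), an antiderivative of (x + 4) sin(5*pi*x/3) is -3*x*cos(5*pi*x/3)/(5*pi) + 9*sin(5*pi*x/3)/(25*pi**2) - 12*cos(5*pi*x/3)/(5*pi); evaluating from -3 to 0: ∫_{-3}^{0} (x + 4) sin(5*pi*x/3) dx = (-12/(5*pi)) - (3/(5*pi)) = -3/pi.
Integrating by parts (boundary term plus one more integral), an antiderivative of (2*x - 1) sin(5*pi*x/3) is -6*x*cos(5*pi*x/3)/(5*pi) + 18*sin(5*pi*x/3)/(25*pi**2) + 3*cos(5*pi*x/3)/(5*pi); evaluating from 0 to 3: ∫_{0}^{3} (2*x - 1) sin(5*pi*x/3) dx = (3/pi) - (3/(5*pi)) = 12/(5*pi).
Summing the pieces and multiplying by (1/3) gives b_5 = -1/(5*pi).

-1/(5*pi)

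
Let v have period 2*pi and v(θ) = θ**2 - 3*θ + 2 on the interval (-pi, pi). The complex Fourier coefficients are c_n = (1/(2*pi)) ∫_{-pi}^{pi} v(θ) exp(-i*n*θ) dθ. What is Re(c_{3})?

Since v is real-valued, Re(c_{3}) = (1/(2*pi)) ∫_{-pi}^{pi} v(θ) cos(3*θ) dθ = a_{3}/2.
Integrating by parts twice (tabular method), an antiderivative of (θ**2 - 3*θ + 2) cos(3*θ) is θ**2*sin(3*θ)/3 - θ*sin(3*θ) + 2*θ*cos(3*θ)/9 + 16*sin(3*θ)/27 - cos(3*θ)/3; evaluating from -pi to pi: ∫_{-pi}^{pi} (θ**2 - 3*θ + 2) cos(3*θ) dθ = (1/3 - 2*pi/9) - (1/3 + 2*pi/9) = -4*pi/9.
Hence Re(c_{3}) = (1/(2*pi))·(-4*pi/9) = -2/9.

-2/9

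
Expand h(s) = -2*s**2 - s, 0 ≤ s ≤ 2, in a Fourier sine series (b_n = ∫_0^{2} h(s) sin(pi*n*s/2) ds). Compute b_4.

b_4 = ∫_0^{2} (-2*s**2 - s) sin(2*pi*s) ds.
Integrating by parts twice (tabular method), an antiderivative of (-2*s**2 - s) sin(2*pi*s) is s**2*cos(2*pi*s)/pi - s*sin(2*pi*s)/pi**2 + s*cos(2*pi*s)/(2*pi) - sin(2*pi*s)/(4*pi**2) - cos(2*pi*s)/(2*pi**3); evaluating from 0 to 2: ∫_{0}^{2} (-2*s**2 - s) sin(2*pi*s) ds = (-1/(2*pi**3) + 5/pi) - (-1/(2*pi**3)) = 5/pi.
Hence b_4 = 5/pi.

5/pi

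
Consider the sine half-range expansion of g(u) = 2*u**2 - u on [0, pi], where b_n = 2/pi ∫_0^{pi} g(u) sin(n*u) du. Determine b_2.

1 - 2*pi

b_2 = 2/pi ∫_0^{pi} (2*u**2 - u) sin(2*u) du.
Integrating by parts twice (tabular method), an antiderivative of (2*u**2 - u) sin(2*u) is -u**2*cos(2*u) + u*sin(2*u) + u*cos(2*u)/2 - sin(2*u)/4 + cos(2*u)/2; evaluating from 0 to pi: ∫_{0}^{pi} (2*u**2 - u) sin(2*u) du = (-pi**2 + 1/2 + pi/2) - (1/2) = pi*(1/2 - pi).
Hence b_2 = (2/pi)·(pi*(1/2 - pi)) = 1 - 2*pi.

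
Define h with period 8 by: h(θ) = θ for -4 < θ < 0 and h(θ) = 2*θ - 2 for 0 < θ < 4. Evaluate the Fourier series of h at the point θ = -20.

θ = -20 differs from θ = -4 by -2 full period(s), and the series is 8-periodic.
At θ = -4 the one-sided limits are h(-4^-) = 6 and h(-4^+) = -4.
By Dirichlet's theorem the series converges to their average, [(6) + (-4)]/2 = 1.

1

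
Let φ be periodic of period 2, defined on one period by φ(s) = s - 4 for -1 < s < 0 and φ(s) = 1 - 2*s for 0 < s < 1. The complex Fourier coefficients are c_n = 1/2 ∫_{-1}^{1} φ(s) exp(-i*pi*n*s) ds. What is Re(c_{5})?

3/(25*pi**2)

Since φ is real-valued, Re(c_{5}) = 1/2 ∫_{-1}^{1} φ(s) cos(5*pi*s) ds = a_{5}/2.
Split the integral at the breakpoints.
Integrating by parts (boundary term plus one more integral), an antiderivative of (s - 4) cos(5*pi*s) is s*sin(5*pi*s)/(5*pi) - 4*sin(5*pi*s)/(5*pi) + cos(5*pi*s)/(25*pi**2); evaluating from -1 to 0: ∫_{-1}^{0} (s - 4) cos(5*pi*s) ds = (1/(25*pi**2)) - (-1/(25*pi**2)) = 2/(25*pi**2).
Integrating by parts (boundary term plus one more integral), an antiderivative of (1 - 2*s) cos(5*pi*s) is -2*s*sin(5*pi*s)/(5*pi) + sin(5*pi*s)/(5*pi) - 2*cos(5*pi*s)/(25*pi**2); evaluating from 0 to 1: ∫_{0}^{1} (1 - 2*s) cos(5*pi*s) ds = (2/(25*pi**2)) - (-2/(25*pi**2)) = 4/(25*pi**2).
So ∫_{-1}^{1} φ(s) cos(5*pi*s) ds = 6/(25*pi**2).
Hence Re(c_{5}) = (1/2)·(6/(25*pi**2)) = 3/(25*pi**2).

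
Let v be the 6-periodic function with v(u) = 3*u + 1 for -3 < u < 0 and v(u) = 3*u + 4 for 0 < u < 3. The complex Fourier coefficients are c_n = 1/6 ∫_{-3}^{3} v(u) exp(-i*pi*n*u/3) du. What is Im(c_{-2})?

-9/(2*pi)

Since v is real-valued, Im(c_{-2}) = -1/6 ∫_{-3}^{3} v(u) sin(-2*pi*u/3) du = b_{2}/2.
Split the integral at the breakpoints.
Integrating by parts (boundary term plus one more integral), an antiderivative of (3*u + 1) sin(-2*pi*u/3) is 9*u*cos(2*pi*u/3)/(2*pi) - 27*sin(2*pi*u/3)/(4*pi**2) + 3*cos(2*pi*u/3)/(2*pi); evaluating from -3 to 0: ∫_{-3}^{0} (3*u + 1) sin(-2*pi*u/3) du = (3/(2*pi)) - (-12/pi) = 27/(2*pi).
Integrating by parts (boundary term plus one more integral), an antiderivative of (3*u + 4) sin(-2*pi*u/3) is 9*u*cos(2*pi*u/3)/(2*pi) - 27*sin(2*pi*u/3)/(4*pi**2) + 6*cos(2*pi*u/3)/pi; evaluating from 0 to 3: ∫_{0}^{3} (3*u + 4) sin(-2*pi*u/3) du = (39/(2*pi)) - (6/pi) = 27/(2*pi).
So ∫_{-3}^{3} v(u) sin(-2*pi*u/3) du = 27/pi.
Hence Im(c_{-2}) = (-1/6)·(27/pi) = -9/(2*pi).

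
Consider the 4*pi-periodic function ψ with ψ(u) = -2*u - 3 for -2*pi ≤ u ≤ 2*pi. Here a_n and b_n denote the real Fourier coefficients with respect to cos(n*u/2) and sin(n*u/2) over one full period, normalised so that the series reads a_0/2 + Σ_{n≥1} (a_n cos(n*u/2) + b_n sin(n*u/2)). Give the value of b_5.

b_5 = (1/(2*pi)) ∫_{-2*pi}^{2*pi} ψ(u) sin(5*u/2) du.
Integrating by parts (boundary term plus one more integral), an antiderivative of (-2*u - 3) sin(5*u/2) is 4*u*cos(5*u/2)/5 - 8*sin(5*u/2)/25 + 6*cos(5*u/2)/5; evaluating from -2*pi to 2*pi: ∫_{-2*pi}^{2*pi} (-2*u - 3) sin(5*u/2) du = (-8*pi/5 - 6/5) - (-6/5 + 8*pi/5) = -16*pi/5.
Hence b_5 = (1/(2*pi))·(-16*pi/5) = -8/5.

-8/5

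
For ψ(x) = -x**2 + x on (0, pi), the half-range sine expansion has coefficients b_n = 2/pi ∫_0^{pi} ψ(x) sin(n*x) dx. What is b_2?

-1 + pi

b_2 = 2/pi ∫_0^{pi} (-x**2 + x) sin(2*x) dx.
Integrating by parts twice (tabular method), an antiderivative of (-x**2 + x) sin(2*x) is x**2*cos(2*x)/2 - x*sin(2*x)/2 - x*cos(2*x)/2 + sin(2*x)/4 - cos(2*x)/4; evaluating from 0 to pi: ∫_{0}^{pi} (-x**2 + x) sin(2*x) dx = (-pi/2 - 1/4 + pi**2/2) - (-1/4) = pi*(-1 + pi)/2.
Hence b_2 = (2/pi)·(pi*(-1 + pi)/2) = -1 + pi.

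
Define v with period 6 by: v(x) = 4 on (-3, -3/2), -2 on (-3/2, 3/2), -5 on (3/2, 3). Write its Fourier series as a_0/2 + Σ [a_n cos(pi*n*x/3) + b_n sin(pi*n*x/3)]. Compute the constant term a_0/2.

-5/4

a_0 = 1/3 ∫_{-3}^{3} v(x) dx = 1/3 · (-15/2) = -5/2.
So the constant term a_0/2 = -5/4.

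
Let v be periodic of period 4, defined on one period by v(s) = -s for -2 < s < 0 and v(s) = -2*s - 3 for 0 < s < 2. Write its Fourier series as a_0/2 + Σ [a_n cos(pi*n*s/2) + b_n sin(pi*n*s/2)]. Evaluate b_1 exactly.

-12/pi

b_1 = 1/2 ∫_{-2}^{2} v(s) sin(pi*s/2) ds.
Split the integral at the breakpoints.
Integrating by parts (boundary term plus one more integral), an antiderivative of (-s) sin(pi*s/2) is 2*s*cos(pi*s/2)/pi - 4*sin(pi*s/2)/pi**2; evaluating from -2 to 0: ∫_{-2}^{0} (-s) sin(pi*s/2) ds = (0) - (4/pi) = -4/pi.
Integrating by parts (boundary term plus one more integral), an antiderivative of (-2*s - 3) sin(pi*s/2) is 4*s*cos(pi*s/2)/pi - 8*sin(pi*s/2)/pi**2 + 6*cos(pi*s/2)/pi; evaluating from 0 to 2: ∫_{0}^{2} (-2*s - 3) sin(pi*s/2) ds = (-14/pi) - (6/pi) = -20/pi.
Summing the pieces and multiplying by (1/2) gives b_1 = -12/pi.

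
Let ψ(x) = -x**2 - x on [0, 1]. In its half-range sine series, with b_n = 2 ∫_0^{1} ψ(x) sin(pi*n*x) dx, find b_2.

b_2 = 2 ∫_0^{1} (-x**2 - x) sin(2*pi*x) dx.
Integrating by parts twice (tabular method), an antiderivative of (-x**2 - x) sin(2*pi*x) is x**2*cos(2*pi*x)/(2*pi) - x*sin(2*pi*x)/(2*pi**2) + x*cos(2*pi*x)/(2*pi) - sin(2*pi*x)/(4*pi**2) - cos(2*pi*x)/(4*pi**3); evaluating from 0 to 1: ∫_{0}^{1} (-x**2 - x) sin(2*pi*x) dx = ((-1/4 + pi**2)/pi**3) - (-1/(4*pi**3)) = 1/pi.
Hence b_2 = 2·(1/pi) = 2/pi.

2/pi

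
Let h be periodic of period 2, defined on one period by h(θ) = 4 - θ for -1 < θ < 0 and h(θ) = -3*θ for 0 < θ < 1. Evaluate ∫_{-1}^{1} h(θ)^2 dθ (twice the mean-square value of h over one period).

70/3

∫_{-1}^{1} h(θ)^2 dθ = 70/3.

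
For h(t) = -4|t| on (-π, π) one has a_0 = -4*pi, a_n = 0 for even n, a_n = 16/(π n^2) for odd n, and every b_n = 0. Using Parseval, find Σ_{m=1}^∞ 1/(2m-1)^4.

Parseval: a_0^2/2 + Σ a_n^2 = (1/π) ∫_{-π}^{π} h(t)^2 dt = 32*pi**2/3.
Subtract a_0^2/2 = 8*pi**2: Σ a_n^2 = 8*pi**2/3.
Only odd n contribute, with a_n^2 = 256/(π^2 n^4), so Σ_{m≥1} 1/(2m-1)^4 = π^2·(8*pi**2/3)/256 = pi**4/96.

pi**4/96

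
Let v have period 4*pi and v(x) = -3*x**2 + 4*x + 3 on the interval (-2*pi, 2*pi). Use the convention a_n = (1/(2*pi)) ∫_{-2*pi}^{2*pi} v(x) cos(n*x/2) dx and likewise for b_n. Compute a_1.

48

a_1 = (1/(2*pi)) ∫_{-2*pi}^{2*pi} v(x) cos(x/2) dx.
Integrating by parts twice (tabular method), an antiderivative of (-3*x**2 + 4*x + 3) cos(x/2) is -6*x**2*sin(x/2) + 8*x*sin(x/2) - 24*x*cos(x/2) + 54*sin(x/2) + 16*cos(x/2); evaluating from -2*pi to 2*pi: ∫_{-2*pi}^{2*pi} (-3*x**2 + 4*x + 3) cos(x/2) dx = (-16 + 48*pi) - (-48*pi - 16) = 96*pi.
Hence a_1 = (1/(2*pi))·(96*pi) = 48.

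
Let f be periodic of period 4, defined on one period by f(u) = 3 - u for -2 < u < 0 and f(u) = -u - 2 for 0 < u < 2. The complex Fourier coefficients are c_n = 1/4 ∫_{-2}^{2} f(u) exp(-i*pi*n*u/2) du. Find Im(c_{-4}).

1/(2*pi)

Since f is real-valued, Im(c_{-4}) = -1/4 ∫_{-2}^{2} f(u) sin(-2*pi*u) du = b_{4}/2.
Split the integral at the breakpoints.
Integrating by parts (boundary term plus one more integral), an antiderivative of (3 - u) sin(-2*pi*u) is -u*cos(2*pi*u)/(2*pi) + sin(2*pi*u)/(4*pi**2) + 3*cos(2*pi*u)/(2*pi); evaluating from -2 to 0: ∫_{-2}^{0} (3 - u) sin(-2*pi*u) du = (3/(2*pi)) - (5/(2*pi)) = -1/pi.
Integrating by parts (boundary term plus one more integral), an antiderivative of (-u - 2) sin(-2*pi*u) is -u*cos(2*pi*u)/(2*pi) + sin(2*pi*u)/(4*pi**2) - cos(2*pi*u)/pi; evaluating from 0 to 2: ∫_{0}^{2} (-u - 2) sin(-2*pi*u) du = (-2/pi) - (-1/pi) = -1/pi.
So ∫_{-2}^{2} f(u) sin(-2*pi*u) du = -2/pi.
Hence Im(c_{-4}) = (-1/4)·(-2/pi) = 1/(2*pi).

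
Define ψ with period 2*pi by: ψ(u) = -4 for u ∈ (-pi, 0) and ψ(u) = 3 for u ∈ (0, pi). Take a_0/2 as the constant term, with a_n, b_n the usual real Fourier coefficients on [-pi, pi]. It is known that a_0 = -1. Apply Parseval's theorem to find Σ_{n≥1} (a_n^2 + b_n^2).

Parseval: a_0^2/2 + Σ_{n≥1} (a_n^2+b_n^2) = 1/pi ∫_{-pi}^{pi} ψ(u)^2 du = 25.
Subtract a_0^2/2 = 1/2: Σ (a_n^2+b_n^2) = 49/2.

49/2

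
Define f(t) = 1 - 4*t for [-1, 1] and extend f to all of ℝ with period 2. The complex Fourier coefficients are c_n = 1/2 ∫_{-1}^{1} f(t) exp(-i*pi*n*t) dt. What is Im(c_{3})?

4/(3*pi)

Since f is real-valued, Im(c_{3}) = -1/2 ∫_{-1}^{1} f(t) sin(3*pi*t) dt = -b_{3}/2.
Integrating by parts (boundary term plus one more integral), an antiderivative of (1 - 4*t) sin(3*pi*t) is 4*t*cos(3*pi*t)/(3*pi) - 4*sin(3*pi*t)/(9*pi**2) - cos(3*pi*t)/(3*pi); evaluating from -1 to 1: ∫_{-1}^{1} (1 - 4*t) sin(3*pi*t) dt = (-1/pi) - (5/(3*pi)) = -8/(3*pi).
Hence Im(c_{3}) = (-1/2)·(-8/(3*pi)) = 4/(3*pi).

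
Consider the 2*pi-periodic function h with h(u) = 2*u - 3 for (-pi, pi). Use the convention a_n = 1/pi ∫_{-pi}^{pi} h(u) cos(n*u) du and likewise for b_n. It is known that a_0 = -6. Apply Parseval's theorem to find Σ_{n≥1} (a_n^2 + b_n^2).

Parseval: a_0^2/2 + Σ_{n≥1} (a_n^2+b_n^2) = 1/pi ∫_{-pi}^{pi} h(u)^2 du = 18 + 8*pi**2/3.
Subtract a_0^2/2 = 18: Σ (a_n^2+b_n^2) = 8*pi**2/3.

8*pi**2/3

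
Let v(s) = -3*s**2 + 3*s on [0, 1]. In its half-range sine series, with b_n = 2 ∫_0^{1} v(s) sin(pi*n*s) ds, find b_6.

0

b_6 = 2 ∫_0^{1} (-3*s**2 + 3*s) sin(6*pi*s) ds.
Integrating by parts twice (tabular method), an antiderivative of (-3*s**2 + 3*s) sin(6*pi*s) is s**2*cos(6*pi*s)/(2*pi) - s*sin(6*pi*s)/(6*pi**2) - s*cos(6*pi*s)/(2*pi) + sin(6*pi*s)/(12*pi**2) - cos(6*pi*s)/(36*pi**3); evaluating from 0 to 1: ∫_{0}^{1} (-3*s**2 + 3*s) sin(6*pi*s) ds = (-1/(36*pi**3)) - (-1/(36*pi**3)) = 0.
Hence b_6 = 2·(0) = 0.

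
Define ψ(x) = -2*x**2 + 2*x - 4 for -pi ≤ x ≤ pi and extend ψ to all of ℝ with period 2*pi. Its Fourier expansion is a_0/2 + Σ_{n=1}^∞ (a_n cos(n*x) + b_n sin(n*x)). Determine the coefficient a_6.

-2/9

a_6 = 1/pi ∫_{-pi}^{pi} ψ(x) cos(6*x) dx.
Integrating by parts twice (tabular method), an antiderivative of (-2*x**2 + 2*x - 4) cos(6*x) is -x**2*sin(6*x)/3 + x*sin(6*x)/3 - x*cos(6*x)/9 - 35*sin(6*x)/54 + cos(6*x)/18; evaluating from -pi to pi: ∫_{-pi}^{pi} (-2*x**2 + 2*x - 4) cos(6*x) dx = (1/18 - pi/9) - (1/18 + pi/9) = -2*pi/9.
Hence a_6 = (1/pi)·(-2*pi/9) = -2/9.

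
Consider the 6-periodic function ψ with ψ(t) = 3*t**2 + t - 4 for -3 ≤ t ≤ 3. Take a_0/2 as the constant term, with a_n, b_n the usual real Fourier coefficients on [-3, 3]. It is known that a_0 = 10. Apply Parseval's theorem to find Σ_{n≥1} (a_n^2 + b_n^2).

Parseval: a_0^2/2 + Σ_{n≥1} (a_n^2+b_n^2) = 1/3 ∫_{-3}^{3} ψ(t)^2 dt = 928/5.
Subtract a_0^2/2 = 50: Σ (a_n^2+b_n^2) = 678/5.

678/5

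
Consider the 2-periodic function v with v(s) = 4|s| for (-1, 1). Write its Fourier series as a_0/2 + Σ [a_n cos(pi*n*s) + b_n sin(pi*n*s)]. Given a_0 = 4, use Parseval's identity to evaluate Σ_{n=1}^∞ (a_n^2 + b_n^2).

8/3

Parseval: a_0^2/2 + Σ_{n≥1} (a_n^2+b_n^2) = ∫_{-1}^{1} v(s)^2 ds = 32/3.
Subtract a_0^2/2 = 8: Σ (a_n^2+b_n^2) = 8/3.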